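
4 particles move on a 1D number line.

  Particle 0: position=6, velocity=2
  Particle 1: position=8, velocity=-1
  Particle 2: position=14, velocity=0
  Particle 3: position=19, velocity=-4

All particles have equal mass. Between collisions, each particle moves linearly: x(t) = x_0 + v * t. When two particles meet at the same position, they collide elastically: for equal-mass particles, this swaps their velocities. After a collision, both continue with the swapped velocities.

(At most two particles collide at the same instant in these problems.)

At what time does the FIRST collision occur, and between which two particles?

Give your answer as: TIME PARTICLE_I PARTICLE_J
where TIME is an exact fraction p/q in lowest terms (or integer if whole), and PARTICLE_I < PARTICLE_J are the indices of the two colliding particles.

Pair (0,1): pos 6,8 vel 2,-1 -> gap=2, closing at 3/unit, collide at t=2/3
Pair (1,2): pos 8,14 vel -1,0 -> not approaching (rel speed -1 <= 0)
Pair (2,3): pos 14,19 vel 0,-4 -> gap=5, closing at 4/unit, collide at t=5/4
Earliest collision: t=2/3 between 0 and 1

Answer: 2/3 0 1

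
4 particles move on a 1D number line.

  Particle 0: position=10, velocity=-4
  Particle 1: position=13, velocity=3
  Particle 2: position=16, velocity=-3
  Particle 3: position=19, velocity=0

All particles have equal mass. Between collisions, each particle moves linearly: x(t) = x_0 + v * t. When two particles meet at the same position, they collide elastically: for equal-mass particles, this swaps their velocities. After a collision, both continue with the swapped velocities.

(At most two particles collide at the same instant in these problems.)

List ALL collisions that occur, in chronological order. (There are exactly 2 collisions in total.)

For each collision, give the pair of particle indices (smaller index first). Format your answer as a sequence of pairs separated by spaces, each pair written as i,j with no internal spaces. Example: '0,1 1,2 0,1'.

Collision at t=1/2: particles 1 and 2 swap velocities; positions: p0=8 p1=29/2 p2=29/2 p3=19; velocities now: v0=-4 v1=-3 v2=3 v3=0
Collision at t=2: particles 2 and 3 swap velocities; positions: p0=2 p1=10 p2=19 p3=19; velocities now: v0=-4 v1=-3 v2=0 v3=3

Answer: 1,2 2,3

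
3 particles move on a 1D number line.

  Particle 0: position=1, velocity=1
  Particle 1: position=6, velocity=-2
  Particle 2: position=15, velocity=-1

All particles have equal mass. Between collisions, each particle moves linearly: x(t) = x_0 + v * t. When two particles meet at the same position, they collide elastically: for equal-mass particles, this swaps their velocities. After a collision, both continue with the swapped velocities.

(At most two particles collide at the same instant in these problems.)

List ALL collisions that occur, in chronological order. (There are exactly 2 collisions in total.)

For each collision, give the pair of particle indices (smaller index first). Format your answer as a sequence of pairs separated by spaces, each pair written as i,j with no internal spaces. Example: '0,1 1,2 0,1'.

Collision at t=5/3: particles 0 and 1 swap velocities; positions: p0=8/3 p1=8/3 p2=40/3; velocities now: v0=-2 v1=1 v2=-1
Collision at t=7: particles 1 and 2 swap velocities; positions: p0=-8 p1=8 p2=8; velocities now: v0=-2 v1=-1 v2=1

Answer: 0,1 1,2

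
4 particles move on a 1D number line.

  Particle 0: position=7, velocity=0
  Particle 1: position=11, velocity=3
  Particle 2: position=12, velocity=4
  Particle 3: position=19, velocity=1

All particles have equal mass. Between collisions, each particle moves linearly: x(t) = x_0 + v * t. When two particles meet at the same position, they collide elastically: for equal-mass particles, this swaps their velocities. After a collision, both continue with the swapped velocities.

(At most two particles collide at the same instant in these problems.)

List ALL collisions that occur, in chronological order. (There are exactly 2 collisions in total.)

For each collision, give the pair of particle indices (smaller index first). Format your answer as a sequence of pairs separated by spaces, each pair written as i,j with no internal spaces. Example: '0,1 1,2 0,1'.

Collision at t=7/3: particles 2 and 3 swap velocities; positions: p0=7 p1=18 p2=64/3 p3=64/3; velocities now: v0=0 v1=3 v2=1 v3=4
Collision at t=4: particles 1 and 2 swap velocities; positions: p0=7 p1=23 p2=23 p3=28; velocities now: v0=0 v1=1 v2=3 v3=4

Answer: 2,3 1,2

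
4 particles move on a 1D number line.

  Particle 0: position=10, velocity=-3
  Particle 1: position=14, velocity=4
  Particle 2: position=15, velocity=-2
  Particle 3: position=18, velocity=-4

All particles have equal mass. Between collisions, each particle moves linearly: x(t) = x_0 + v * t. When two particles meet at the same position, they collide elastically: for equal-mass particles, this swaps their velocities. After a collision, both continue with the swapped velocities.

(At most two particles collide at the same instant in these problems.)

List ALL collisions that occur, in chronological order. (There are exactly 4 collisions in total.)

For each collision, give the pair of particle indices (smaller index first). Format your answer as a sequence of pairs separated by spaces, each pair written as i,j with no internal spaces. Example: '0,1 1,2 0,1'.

Collision at t=1/6: particles 1 and 2 swap velocities; positions: p0=19/2 p1=44/3 p2=44/3 p3=52/3; velocities now: v0=-3 v1=-2 v2=4 v3=-4
Collision at t=1/2: particles 2 and 3 swap velocities; positions: p0=17/2 p1=14 p2=16 p3=16; velocities now: v0=-3 v1=-2 v2=-4 v3=4
Collision at t=3/2: particles 1 and 2 swap velocities; positions: p0=11/2 p1=12 p2=12 p3=20; velocities now: v0=-3 v1=-4 v2=-2 v3=4
Collision at t=8: particles 0 and 1 swap velocities; positions: p0=-14 p1=-14 p2=-1 p3=46; velocities now: v0=-4 v1=-3 v2=-2 v3=4

Answer: 1,2 2,3 1,2 0,1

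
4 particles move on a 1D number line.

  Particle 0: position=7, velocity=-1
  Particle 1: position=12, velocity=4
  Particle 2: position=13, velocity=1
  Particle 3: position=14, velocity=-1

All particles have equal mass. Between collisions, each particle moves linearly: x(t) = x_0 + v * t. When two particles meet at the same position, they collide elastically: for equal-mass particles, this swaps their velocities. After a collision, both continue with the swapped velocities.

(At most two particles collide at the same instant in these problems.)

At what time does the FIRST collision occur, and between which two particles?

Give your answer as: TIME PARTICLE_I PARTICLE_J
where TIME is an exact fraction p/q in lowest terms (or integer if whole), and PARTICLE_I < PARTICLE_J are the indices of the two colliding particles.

Answer: 1/3 1 2

Derivation:
Pair (0,1): pos 7,12 vel -1,4 -> not approaching (rel speed -5 <= 0)
Pair (1,2): pos 12,13 vel 4,1 -> gap=1, closing at 3/unit, collide at t=1/3
Pair (2,3): pos 13,14 vel 1,-1 -> gap=1, closing at 2/unit, collide at t=1/2
Earliest collision: t=1/3 between 1 and 2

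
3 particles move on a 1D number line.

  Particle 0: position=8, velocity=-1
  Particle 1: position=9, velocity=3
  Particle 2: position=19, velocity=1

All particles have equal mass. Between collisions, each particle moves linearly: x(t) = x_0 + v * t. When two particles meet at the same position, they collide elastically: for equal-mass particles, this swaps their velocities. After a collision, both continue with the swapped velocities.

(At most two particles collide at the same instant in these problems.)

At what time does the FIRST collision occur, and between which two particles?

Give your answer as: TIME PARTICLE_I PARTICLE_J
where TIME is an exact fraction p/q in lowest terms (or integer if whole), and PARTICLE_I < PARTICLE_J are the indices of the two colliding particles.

Answer: 5 1 2

Derivation:
Pair (0,1): pos 8,9 vel -1,3 -> not approaching (rel speed -4 <= 0)
Pair (1,2): pos 9,19 vel 3,1 -> gap=10, closing at 2/unit, collide at t=5
Earliest collision: t=5 between 1 and 2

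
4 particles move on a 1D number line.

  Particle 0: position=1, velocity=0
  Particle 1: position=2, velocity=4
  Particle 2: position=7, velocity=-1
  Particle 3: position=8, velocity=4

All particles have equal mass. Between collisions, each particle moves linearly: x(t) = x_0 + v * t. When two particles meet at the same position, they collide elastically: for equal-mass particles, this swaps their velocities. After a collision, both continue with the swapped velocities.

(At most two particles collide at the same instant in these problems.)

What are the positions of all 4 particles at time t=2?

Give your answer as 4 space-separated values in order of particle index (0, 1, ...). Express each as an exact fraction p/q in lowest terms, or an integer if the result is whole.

Answer: 1 5 10 16

Derivation:
Collision at t=1: particles 1 and 2 swap velocities; positions: p0=1 p1=6 p2=6 p3=12; velocities now: v0=0 v1=-1 v2=4 v3=4
Advance to t=2 (no further collisions before then); velocities: v0=0 v1=-1 v2=4 v3=4; positions = 1 5 10 16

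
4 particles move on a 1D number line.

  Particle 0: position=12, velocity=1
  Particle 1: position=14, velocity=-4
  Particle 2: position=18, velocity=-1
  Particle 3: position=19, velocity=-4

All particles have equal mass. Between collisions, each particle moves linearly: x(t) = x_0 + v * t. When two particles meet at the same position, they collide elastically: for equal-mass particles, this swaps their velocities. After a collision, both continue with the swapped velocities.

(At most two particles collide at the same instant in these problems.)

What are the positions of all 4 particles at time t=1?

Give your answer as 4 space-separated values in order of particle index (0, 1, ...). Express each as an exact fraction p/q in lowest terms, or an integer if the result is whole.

Collision at t=1/3: particles 2 and 3 swap velocities; positions: p0=37/3 p1=38/3 p2=53/3 p3=53/3; velocities now: v0=1 v1=-4 v2=-4 v3=-1
Collision at t=2/5: particles 0 and 1 swap velocities; positions: p0=62/5 p1=62/5 p2=87/5 p3=88/5; velocities now: v0=-4 v1=1 v2=-4 v3=-1
Advance to t=1 (no further collisions before then); velocities: v0=-4 v1=1 v2=-4 v3=-1; positions = 10 13 15 17

Answer: 10 13 15 17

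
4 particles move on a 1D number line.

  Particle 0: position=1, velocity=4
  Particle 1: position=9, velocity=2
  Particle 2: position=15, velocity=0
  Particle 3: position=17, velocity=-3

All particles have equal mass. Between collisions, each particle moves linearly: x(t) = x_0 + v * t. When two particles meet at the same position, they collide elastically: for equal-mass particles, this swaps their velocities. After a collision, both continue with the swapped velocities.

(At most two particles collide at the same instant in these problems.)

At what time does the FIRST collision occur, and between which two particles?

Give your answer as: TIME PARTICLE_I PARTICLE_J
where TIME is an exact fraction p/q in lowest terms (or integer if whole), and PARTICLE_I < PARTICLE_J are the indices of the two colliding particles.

Pair (0,1): pos 1,9 vel 4,2 -> gap=8, closing at 2/unit, collide at t=4
Pair (1,2): pos 9,15 vel 2,0 -> gap=6, closing at 2/unit, collide at t=3
Pair (2,3): pos 15,17 vel 0,-3 -> gap=2, closing at 3/unit, collide at t=2/3
Earliest collision: t=2/3 between 2 and 3

Answer: 2/3 2 3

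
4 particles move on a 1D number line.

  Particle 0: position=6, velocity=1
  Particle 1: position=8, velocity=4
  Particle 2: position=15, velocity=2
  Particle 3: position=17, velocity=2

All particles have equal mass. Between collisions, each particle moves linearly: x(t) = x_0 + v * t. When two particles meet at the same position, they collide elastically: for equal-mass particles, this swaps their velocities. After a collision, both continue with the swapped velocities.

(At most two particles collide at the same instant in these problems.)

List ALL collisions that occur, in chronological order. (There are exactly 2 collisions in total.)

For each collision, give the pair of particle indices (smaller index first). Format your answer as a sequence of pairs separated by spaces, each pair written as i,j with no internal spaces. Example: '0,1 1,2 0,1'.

Answer: 1,2 2,3

Derivation:
Collision at t=7/2: particles 1 and 2 swap velocities; positions: p0=19/2 p1=22 p2=22 p3=24; velocities now: v0=1 v1=2 v2=4 v3=2
Collision at t=9/2: particles 2 and 3 swap velocities; positions: p0=21/2 p1=24 p2=26 p3=26; velocities now: v0=1 v1=2 v2=2 v3=4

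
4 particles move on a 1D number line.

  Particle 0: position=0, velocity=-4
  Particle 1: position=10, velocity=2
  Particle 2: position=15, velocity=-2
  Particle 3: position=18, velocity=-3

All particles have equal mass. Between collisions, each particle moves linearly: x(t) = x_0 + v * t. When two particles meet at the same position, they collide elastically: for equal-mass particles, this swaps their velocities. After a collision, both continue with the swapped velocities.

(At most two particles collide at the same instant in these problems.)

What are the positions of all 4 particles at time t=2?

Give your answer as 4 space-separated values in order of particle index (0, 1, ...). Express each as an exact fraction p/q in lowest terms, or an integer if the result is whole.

Collision at t=5/4: particles 1 and 2 swap velocities; positions: p0=-5 p1=25/2 p2=25/2 p3=57/4; velocities now: v0=-4 v1=-2 v2=2 v3=-3
Collision at t=8/5: particles 2 and 3 swap velocities; positions: p0=-32/5 p1=59/5 p2=66/5 p3=66/5; velocities now: v0=-4 v1=-2 v2=-3 v3=2
Advance to t=2 (no further collisions before then); velocities: v0=-4 v1=-2 v2=-3 v3=2; positions = -8 11 12 14

Answer: -8 11 12 14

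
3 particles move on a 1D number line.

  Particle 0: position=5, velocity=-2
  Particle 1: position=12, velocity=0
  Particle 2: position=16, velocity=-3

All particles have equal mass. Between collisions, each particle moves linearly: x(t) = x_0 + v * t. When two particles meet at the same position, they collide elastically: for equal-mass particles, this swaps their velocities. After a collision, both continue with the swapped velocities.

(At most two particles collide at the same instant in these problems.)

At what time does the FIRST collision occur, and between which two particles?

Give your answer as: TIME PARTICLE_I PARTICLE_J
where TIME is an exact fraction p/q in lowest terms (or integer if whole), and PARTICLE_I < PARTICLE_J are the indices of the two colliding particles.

Answer: 4/3 1 2

Derivation:
Pair (0,1): pos 5,12 vel -2,0 -> not approaching (rel speed -2 <= 0)
Pair (1,2): pos 12,16 vel 0,-3 -> gap=4, closing at 3/unit, collide at t=4/3
Earliest collision: t=4/3 between 1 and 2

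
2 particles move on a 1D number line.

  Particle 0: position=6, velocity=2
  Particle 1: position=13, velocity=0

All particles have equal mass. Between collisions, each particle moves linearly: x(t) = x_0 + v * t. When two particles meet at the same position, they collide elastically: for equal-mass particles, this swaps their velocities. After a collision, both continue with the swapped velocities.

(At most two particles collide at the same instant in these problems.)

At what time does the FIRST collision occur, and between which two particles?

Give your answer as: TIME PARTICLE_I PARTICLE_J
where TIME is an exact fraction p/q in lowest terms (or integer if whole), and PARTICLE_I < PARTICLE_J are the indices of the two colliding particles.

Pair (0,1): pos 6,13 vel 2,0 -> gap=7, closing at 2/unit, collide at t=7/2
Earliest collision: t=7/2 between 0 and 1

Answer: 7/2 0 1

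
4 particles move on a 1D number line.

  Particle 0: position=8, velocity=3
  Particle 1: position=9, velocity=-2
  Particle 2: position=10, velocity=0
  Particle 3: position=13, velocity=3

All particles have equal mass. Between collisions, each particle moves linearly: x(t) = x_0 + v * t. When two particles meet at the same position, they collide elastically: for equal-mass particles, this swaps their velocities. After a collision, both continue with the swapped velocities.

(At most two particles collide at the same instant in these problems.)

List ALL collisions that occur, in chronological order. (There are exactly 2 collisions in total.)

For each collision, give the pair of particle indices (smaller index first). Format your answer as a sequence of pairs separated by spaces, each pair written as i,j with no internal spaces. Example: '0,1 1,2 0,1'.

Collision at t=1/5: particles 0 and 1 swap velocities; positions: p0=43/5 p1=43/5 p2=10 p3=68/5; velocities now: v0=-2 v1=3 v2=0 v3=3
Collision at t=2/3: particles 1 and 2 swap velocities; positions: p0=23/3 p1=10 p2=10 p3=15; velocities now: v0=-2 v1=0 v2=3 v3=3

Answer: 0,1 1,2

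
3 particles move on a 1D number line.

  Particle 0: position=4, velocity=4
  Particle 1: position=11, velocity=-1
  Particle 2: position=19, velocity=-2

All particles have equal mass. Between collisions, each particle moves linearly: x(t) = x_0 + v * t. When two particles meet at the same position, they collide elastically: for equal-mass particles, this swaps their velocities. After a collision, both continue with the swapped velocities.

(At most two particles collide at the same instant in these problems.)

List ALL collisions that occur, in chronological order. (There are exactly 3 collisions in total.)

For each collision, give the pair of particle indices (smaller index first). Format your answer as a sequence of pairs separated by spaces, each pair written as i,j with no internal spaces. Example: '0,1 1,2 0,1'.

Answer: 0,1 1,2 0,1

Derivation:
Collision at t=7/5: particles 0 and 1 swap velocities; positions: p0=48/5 p1=48/5 p2=81/5; velocities now: v0=-1 v1=4 v2=-2
Collision at t=5/2: particles 1 and 2 swap velocities; positions: p0=17/2 p1=14 p2=14; velocities now: v0=-1 v1=-2 v2=4
Collision at t=8: particles 0 and 1 swap velocities; positions: p0=3 p1=3 p2=36; velocities now: v0=-2 v1=-1 v2=4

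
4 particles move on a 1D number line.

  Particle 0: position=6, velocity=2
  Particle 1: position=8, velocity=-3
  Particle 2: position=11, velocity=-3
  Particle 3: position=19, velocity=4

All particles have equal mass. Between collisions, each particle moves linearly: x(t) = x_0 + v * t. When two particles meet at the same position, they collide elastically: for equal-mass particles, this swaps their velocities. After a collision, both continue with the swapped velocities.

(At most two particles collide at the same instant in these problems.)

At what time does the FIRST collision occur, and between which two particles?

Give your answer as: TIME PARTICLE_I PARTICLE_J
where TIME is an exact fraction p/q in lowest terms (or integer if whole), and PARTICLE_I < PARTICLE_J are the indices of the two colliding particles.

Pair (0,1): pos 6,8 vel 2,-3 -> gap=2, closing at 5/unit, collide at t=2/5
Pair (1,2): pos 8,11 vel -3,-3 -> not approaching (rel speed 0 <= 0)
Pair (2,3): pos 11,19 vel -3,4 -> not approaching (rel speed -7 <= 0)
Earliest collision: t=2/5 between 0 and 1

Answer: 2/5 0 1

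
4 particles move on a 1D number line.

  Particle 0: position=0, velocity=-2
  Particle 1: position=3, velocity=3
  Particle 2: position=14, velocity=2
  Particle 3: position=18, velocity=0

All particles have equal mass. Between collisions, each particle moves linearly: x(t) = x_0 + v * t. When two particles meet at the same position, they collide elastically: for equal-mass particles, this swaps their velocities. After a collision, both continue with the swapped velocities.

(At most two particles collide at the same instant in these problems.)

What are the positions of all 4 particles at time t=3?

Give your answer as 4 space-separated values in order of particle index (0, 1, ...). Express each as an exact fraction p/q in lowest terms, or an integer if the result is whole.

Answer: -6 12 18 20

Derivation:
Collision at t=2: particles 2 and 3 swap velocities; positions: p0=-4 p1=9 p2=18 p3=18; velocities now: v0=-2 v1=3 v2=0 v3=2
Advance to t=3 (no further collisions before then); velocities: v0=-2 v1=3 v2=0 v3=2; positions = -6 12 18 20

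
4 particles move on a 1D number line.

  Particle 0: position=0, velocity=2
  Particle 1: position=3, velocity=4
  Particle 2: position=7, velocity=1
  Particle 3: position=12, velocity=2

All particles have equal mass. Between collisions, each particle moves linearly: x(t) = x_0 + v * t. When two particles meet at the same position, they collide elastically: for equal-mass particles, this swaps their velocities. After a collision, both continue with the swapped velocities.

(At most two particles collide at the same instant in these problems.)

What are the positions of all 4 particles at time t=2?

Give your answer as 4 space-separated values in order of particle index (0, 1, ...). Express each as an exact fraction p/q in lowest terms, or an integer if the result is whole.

Answer: 4 9 11 16

Derivation:
Collision at t=4/3: particles 1 and 2 swap velocities; positions: p0=8/3 p1=25/3 p2=25/3 p3=44/3; velocities now: v0=2 v1=1 v2=4 v3=2
Advance to t=2 (no further collisions before then); velocities: v0=2 v1=1 v2=4 v3=2; positions = 4 9 11 16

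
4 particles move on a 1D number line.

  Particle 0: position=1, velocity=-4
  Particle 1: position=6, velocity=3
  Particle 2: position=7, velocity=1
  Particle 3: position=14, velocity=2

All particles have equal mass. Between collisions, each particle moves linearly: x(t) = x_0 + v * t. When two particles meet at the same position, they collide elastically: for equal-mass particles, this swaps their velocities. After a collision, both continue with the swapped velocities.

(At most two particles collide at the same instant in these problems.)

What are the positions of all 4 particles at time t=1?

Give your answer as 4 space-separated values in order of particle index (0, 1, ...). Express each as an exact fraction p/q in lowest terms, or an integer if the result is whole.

Answer: -3 8 9 16

Derivation:
Collision at t=1/2: particles 1 and 2 swap velocities; positions: p0=-1 p1=15/2 p2=15/2 p3=15; velocities now: v0=-4 v1=1 v2=3 v3=2
Advance to t=1 (no further collisions before then); velocities: v0=-4 v1=1 v2=3 v3=2; positions = -3 8 9 16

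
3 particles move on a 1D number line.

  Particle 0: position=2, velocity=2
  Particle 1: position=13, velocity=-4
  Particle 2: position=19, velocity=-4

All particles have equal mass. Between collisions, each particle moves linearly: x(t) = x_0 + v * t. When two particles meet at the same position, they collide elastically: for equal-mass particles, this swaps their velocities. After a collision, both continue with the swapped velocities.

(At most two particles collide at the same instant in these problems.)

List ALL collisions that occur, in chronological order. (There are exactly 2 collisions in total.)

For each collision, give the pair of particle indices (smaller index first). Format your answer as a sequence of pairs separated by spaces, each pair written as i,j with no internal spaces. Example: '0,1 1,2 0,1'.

Collision at t=11/6: particles 0 and 1 swap velocities; positions: p0=17/3 p1=17/3 p2=35/3; velocities now: v0=-4 v1=2 v2=-4
Collision at t=17/6: particles 1 and 2 swap velocities; positions: p0=5/3 p1=23/3 p2=23/3; velocities now: v0=-4 v1=-4 v2=2

Answer: 0,1 1,2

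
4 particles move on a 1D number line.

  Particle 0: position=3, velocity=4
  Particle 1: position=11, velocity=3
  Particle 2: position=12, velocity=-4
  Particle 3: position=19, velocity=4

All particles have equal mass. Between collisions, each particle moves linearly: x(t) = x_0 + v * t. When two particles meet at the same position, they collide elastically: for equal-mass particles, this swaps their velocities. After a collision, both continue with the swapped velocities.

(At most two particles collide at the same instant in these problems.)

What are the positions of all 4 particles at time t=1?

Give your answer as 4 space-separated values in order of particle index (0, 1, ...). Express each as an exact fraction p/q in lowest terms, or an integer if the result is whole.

Collision at t=1/7: particles 1 and 2 swap velocities; positions: p0=25/7 p1=80/7 p2=80/7 p3=137/7; velocities now: v0=4 v1=-4 v2=3 v3=4
Advance to t=1 (no further collisions before then); velocities: v0=4 v1=-4 v2=3 v3=4; positions = 7 8 14 23

Answer: 7 8 14 23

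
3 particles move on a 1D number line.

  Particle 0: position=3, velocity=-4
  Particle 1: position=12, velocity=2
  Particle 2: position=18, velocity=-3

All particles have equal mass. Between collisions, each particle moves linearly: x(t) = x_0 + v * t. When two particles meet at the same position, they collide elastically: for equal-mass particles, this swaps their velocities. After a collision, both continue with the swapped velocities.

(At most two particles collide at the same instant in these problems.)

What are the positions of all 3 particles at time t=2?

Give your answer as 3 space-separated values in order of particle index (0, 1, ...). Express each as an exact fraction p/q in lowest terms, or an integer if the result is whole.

Collision at t=6/5: particles 1 and 2 swap velocities; positions: p0=-9/5 p1=72/5 p2=72/5; velocities now: v0=-4 v1=-3 v2=2
Advance to t=2 (no further collisions before then); velocities: v0=-4 v1=-3 v2=2; positions = -5 12 16

Answer: -5 12 16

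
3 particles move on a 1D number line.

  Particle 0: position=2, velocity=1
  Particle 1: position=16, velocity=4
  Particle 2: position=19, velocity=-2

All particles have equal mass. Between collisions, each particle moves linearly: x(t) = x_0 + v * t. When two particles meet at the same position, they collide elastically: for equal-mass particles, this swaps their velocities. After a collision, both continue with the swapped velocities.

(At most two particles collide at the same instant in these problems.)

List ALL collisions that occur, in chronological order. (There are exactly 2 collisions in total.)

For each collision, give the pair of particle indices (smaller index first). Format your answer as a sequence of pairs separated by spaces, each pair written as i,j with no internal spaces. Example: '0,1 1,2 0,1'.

Collision at t=1/2: particles 1 and 2 swap velocities; positions: p0=5/2 p1=18 p2=18; velocities now: v0=1 v1=-2 v2=4
Collision at t=17/3: particles 0 and 1 swap velocities; positions: p0=23/3 p1=23/3 p2=116/3; velocities now: v0=-2 v1=1 v2=4

Answer: 1,2 0,1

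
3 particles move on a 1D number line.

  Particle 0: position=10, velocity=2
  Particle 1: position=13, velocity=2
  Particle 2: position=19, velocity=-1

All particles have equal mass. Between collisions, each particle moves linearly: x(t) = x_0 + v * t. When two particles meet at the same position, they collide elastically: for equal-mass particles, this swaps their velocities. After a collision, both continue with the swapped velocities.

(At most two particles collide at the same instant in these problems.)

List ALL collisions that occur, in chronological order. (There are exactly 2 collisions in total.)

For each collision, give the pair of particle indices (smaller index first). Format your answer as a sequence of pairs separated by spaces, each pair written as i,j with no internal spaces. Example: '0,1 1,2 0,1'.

Answer: 1,2 0,1

Derivation:
Collision at t=2: particles 1 and 2 swap velocities; positions: p0=14 p1=17 p2=17; velocities now: v0=2 v1=-1 v2=2
Collision at t=3: particles 0 and 1 swap velocities; positions: p0=16 p1=16 p2=19; velocities now: v0=-1 v1=2 v2=2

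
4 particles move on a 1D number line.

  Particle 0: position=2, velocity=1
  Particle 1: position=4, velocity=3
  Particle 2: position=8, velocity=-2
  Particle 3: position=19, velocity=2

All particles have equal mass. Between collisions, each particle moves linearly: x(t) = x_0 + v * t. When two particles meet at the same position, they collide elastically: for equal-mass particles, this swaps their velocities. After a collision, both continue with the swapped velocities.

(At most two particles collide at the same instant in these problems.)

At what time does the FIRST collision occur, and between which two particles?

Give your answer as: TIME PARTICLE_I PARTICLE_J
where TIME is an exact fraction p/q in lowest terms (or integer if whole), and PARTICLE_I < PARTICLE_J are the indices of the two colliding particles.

Answer: 4/5 1 2

Derivation:
Pair (0,1): pos 2,4 vel 1,3 -> not approaching (rel speed -2 <= 0)
Pair (1,2): pos 4,8 vel 3,-2 -> gap=4, closing at 5/unit, collide at t=4/5
Pair (2,3): pos 8,19 vel -2,2 -> not approaching (rel speed -4 <= 0)
Earliest collision: t=4/5 between 1 and 2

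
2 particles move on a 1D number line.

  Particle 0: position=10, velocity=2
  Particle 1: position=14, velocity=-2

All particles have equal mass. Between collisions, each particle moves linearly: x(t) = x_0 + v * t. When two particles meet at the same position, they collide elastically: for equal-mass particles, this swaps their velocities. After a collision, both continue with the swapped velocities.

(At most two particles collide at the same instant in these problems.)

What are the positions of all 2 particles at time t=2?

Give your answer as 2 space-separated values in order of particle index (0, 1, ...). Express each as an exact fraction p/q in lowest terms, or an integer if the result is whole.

Collision at t=1: particles 0 and 1 swap velocities; positions: p0=12 p1=12; velocities now: v0=-2 v1=2
Advance to t=2 (no further collisions before then); velocities: v0=-2 v1=2; positions = 10 14

Answer: 10 14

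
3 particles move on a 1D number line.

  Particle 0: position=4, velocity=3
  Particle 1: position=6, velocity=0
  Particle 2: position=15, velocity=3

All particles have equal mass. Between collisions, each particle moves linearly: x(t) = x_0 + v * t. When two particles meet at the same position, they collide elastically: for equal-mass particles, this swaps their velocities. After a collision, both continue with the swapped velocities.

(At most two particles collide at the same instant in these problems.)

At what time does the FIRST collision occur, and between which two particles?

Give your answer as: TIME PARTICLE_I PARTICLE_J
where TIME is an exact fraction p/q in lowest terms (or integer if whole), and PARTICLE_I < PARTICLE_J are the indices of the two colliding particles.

Pair (0,1): pos 4,6 vel 3,0 -> gap=2, closing at 3/unit, collide at t=2/3
Pair (1,2): pos 6,15 vel 0,3 -> not approaching (rel speed -3 <= 0)
Earliest collision: t=2/3 between 0 and 1

Answer: 2/3 0 1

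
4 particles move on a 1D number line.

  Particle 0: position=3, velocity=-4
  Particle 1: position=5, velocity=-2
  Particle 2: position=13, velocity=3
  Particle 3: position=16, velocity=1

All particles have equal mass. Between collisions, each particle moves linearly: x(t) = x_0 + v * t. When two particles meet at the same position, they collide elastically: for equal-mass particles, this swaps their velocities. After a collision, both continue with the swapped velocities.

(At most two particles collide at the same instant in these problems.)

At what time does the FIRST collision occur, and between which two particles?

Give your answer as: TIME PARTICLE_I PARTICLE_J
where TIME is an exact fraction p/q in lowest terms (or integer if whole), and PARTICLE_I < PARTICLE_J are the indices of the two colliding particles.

Pair (0,1): pos 3,5 vel -4,-2 -> not approaching (rel speed -2 <= 0)
Pair (1,2): pos 5,13 vel -2,3 -> not approaching (rel speed -5 <= 0)
Pair (2,3): pos 13,16 vel 3,1 -> gap=3, closing at 2/unit, collide at t=3/2
Earliest collision: t=3/2 between 2 and 3

Answer: 3/2 2 3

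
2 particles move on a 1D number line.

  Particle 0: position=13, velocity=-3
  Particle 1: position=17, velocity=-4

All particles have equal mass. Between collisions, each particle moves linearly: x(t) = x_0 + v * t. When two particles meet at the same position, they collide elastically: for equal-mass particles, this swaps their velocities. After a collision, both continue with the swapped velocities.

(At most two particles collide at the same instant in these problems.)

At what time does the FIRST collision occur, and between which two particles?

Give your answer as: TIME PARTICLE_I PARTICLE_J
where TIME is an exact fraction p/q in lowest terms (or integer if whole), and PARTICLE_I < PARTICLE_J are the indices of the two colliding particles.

Answer: 4 0 1

Derivation:
Pair (0,1): pos 13,17 vel -3,-4 -> gap=4, closing at 1/unit, collide at t=4
Earliest collision: t=4 between 0 and 1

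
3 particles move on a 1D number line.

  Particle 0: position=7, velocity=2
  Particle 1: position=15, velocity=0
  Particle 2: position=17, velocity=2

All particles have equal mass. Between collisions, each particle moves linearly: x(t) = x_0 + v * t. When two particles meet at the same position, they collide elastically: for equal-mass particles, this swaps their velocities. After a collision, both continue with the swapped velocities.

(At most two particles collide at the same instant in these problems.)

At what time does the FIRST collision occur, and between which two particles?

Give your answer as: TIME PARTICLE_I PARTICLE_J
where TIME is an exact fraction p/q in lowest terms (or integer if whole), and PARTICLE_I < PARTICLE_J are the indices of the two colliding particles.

Pair (0,1): pos 7,15 vel 2,0 -> gap=8, closing at 2/unit, collide at t=4
Pair (1,2): pos 15,17 vel 0,2 -> not approaching (rel speed -2 <= 0)
Earliest collision: t=4 between 0 and 1

Answer: 4 0 1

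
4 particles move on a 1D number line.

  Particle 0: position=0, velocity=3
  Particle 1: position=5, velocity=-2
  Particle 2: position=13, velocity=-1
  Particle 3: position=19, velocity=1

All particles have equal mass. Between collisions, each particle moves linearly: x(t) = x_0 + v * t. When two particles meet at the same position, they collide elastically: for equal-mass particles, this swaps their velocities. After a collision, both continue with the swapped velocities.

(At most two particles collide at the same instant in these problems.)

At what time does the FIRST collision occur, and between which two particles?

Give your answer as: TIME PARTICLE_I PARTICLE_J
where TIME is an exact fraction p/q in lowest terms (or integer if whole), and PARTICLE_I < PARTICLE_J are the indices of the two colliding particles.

Answer: 1 0 1

Derivation:
Pair (0,1): pos 0,5 vel 3,-2 -> gap=5, closing at 5/unit, collide at t=1
Pair (1,2): pos 5,13 vel -2,-1 -> not approaching (rel speed -1 <= 0)
Pair (2,3): pos 13,19 vel -1,1 -> not approaching (rel speed -2 <= 0)
Earliest collision: t=1 between 0 and 1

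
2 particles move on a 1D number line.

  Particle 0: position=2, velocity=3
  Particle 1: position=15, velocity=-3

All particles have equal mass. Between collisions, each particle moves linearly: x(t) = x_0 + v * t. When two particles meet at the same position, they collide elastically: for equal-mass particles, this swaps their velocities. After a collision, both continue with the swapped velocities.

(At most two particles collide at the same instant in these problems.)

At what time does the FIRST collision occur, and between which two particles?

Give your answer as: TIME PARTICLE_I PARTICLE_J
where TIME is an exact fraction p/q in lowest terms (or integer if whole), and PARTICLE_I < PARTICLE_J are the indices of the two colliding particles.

Answer: 13/6 0 1

Derivation:
Pair (0,1): pos 2,15 vel 3,-3 -> gap=13, closing at 6/unit, collide at t=13/6
Earliest collision: t=13/6 between 0 and 1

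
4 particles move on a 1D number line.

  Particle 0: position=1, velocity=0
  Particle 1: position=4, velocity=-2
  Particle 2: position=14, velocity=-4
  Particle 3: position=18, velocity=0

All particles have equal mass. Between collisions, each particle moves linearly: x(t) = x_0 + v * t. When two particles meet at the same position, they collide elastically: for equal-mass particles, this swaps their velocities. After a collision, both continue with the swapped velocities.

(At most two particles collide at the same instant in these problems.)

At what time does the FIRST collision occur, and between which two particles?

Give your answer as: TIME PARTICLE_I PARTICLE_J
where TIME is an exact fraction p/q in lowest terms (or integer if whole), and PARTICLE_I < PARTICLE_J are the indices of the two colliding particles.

Answer: 3/2 0 1

Derivation:
Pair (0,1): pos 1,4 vel 0,-2 -> gap=3, closing at 2/unit, collide at t=3/2
Pair (1,2): pos 4,14 vel -2,-4 -> gap=10, closing at 2/unit, collide at t=5
Pair (2,3): pos 14,18 vel -4,0 -> not approaching (rel speed -4 <= 0)
Earliest collision: t=3/2 between 0 and 1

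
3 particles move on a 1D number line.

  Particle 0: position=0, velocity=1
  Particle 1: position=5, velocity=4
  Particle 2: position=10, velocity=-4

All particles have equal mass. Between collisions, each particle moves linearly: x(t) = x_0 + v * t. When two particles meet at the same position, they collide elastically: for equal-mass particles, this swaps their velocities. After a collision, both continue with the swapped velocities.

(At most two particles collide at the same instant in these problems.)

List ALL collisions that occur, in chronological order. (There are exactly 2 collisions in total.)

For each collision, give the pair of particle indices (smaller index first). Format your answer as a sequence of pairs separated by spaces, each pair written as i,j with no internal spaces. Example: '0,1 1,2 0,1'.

Answer: 1,2 0,1

Derivation:
Collision at t=5/8: particles 1 and 2 swap velocities; positions: p0=5/8 p1=15/2 p2=15/2; velocities now: v0=1 v1=-4 v2=4
Collision at t=2: particles 0 and 1 swap velocities; positions: p0=2 p1=2 p2=13; velocities now: v0=-4 v1=1 v2=4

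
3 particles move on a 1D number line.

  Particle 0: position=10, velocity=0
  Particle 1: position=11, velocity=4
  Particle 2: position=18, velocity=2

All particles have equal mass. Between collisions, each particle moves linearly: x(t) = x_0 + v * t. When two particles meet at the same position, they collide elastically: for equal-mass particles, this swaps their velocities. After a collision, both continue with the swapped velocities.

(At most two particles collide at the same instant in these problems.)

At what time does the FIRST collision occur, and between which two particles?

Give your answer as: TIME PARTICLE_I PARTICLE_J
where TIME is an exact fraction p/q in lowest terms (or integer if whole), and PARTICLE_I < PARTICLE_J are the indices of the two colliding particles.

Answer: 7/2 1 2

Derivation:
Pair (0,1): pos 10,11 vel 0,4 -> not approaching (rel speed -4 <= 0)
Pair (1,2): pos 11,18 vel 4,2 -> gap=7, closing at 2/unit, collide at t=7/2
Earliest collision: t=7/2 between 1 and 2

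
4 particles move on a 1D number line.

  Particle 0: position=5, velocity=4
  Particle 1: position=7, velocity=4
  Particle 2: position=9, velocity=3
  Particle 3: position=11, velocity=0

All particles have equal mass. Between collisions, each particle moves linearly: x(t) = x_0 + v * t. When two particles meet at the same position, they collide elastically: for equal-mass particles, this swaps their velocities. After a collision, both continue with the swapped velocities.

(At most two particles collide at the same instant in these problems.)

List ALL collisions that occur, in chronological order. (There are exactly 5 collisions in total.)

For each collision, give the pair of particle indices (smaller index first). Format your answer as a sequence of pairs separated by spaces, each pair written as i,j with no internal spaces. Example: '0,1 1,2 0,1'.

Answer: 2,3 1,2 0,1 2,3 1,2

Derivation:
Collision at t=2/3: particles 2 and 3 swap velocities; positions: p0=23/3 p1=29/3 p2=11 p3=11; velocities now: v0=4 v1=4 v2=0 v3=3
Collision at t=1: particles 1 and 2 swap velocities; positions: p0=9 p1=11 p2=11 p3=12; velocities now: v0=4 v1=0 v2=4 v3=3
Collision at t=3/2: particles 0 and 1 swap velocities; positions: p0=11 p1=11 p2=13 p3=27/2; velocities now: v0=0 v1=4 v2=4 v3=3
Collision at t=2: particles 2 and 3 swap velocities; positions: p0=11 p1=13 p2=15 p3=15; velocities now: v0=0 v1=4 v2=3 v3=4
Collision at t=4: particles 1 and 2 swap velocities; positions: p0=11 p1=21 p2=21 p3=23; velocities now: v0=0 v1=3 v2=4 v3=4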